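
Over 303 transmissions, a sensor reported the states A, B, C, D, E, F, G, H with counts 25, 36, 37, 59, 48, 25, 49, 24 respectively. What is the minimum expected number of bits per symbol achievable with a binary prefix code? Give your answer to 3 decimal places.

2.967 bits/symbol

Probabilities are the counts divided by 303.
Repeatedly combine the two least-probable nodes; the expected code length is the sum of the merged weights.
merge 8/101 + 25/303 → 49/303
merge 25/303 + 12/101 → 61/303
merge 37/303 + 16/101 → 85/303
merge 49/303 + 49/303 → 98/303
merge 59/303 + 61/303 → 40/101
merge 85/303 + 98/303 → 61/101
merge 40/101 + 61/101 → 1
L = 49/303 + 61/303 + 85/303 + 98/303 + 40/101 + 61/101 + 1 = 899/303 ≈ 2.967 bits/symbol.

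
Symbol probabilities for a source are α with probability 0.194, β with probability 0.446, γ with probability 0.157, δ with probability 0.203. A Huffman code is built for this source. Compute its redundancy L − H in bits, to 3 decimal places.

Entropy H = −Σ p log₂ p ≈ 1.8649 bits.
Huffman merges: 157/1000+97/500→351/1000; 203/1000+351/1000→277/500; 223/500+277/500→1. L = 381/200 ≈ 1.9050.
L − H = 1.9050 − 1.8649 = 0.040 bits.

0.040 bits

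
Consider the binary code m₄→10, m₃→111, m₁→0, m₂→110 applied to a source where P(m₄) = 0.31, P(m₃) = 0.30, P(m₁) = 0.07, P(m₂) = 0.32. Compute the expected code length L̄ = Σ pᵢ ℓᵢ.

L̄ = Σ pᵢ·ℓᵢ = 0.31·2 + 0.30·3 + 0.07·1 + 0.32·3 = 2.55 bits/symbol.

2.55 bits/symbol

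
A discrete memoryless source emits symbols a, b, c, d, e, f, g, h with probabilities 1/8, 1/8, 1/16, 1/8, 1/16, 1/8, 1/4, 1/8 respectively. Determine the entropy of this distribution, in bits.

Each probability is a power of 1/2, so log₂(1/p) is an integer.
H = Σ p·log₂(1/p) = 1/8·3 + 1/8·3 + 1/16·4 + 1/8·3 + 1/16·4 + 1/8·3 + 1/4·2 + 1/8·3 = 2.875 bits.

2.875 bits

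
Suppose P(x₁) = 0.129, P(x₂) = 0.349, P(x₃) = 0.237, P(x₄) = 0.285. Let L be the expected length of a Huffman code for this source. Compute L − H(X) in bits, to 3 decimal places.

Entropy H = −Σ p log₂ p ≈ 1.9195 bits.
Huffman merges: 129/1000+237/1000→183/500; 57/200+349/1000→317/500; 183/500+317/500→1. L = 2 ≈ 2.0000.
L − H = 2.0000 − 1.9195 = 0.080 bits.

0.080 bits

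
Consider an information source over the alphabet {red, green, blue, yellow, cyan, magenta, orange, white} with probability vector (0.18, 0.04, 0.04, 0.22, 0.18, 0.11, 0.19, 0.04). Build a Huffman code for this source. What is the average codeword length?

Repeatedly combine the two least-probable nodes; the expected code length is the sum of the merged weights.
merge 1/25 + 1/25 → 2/25
merge 1/25 + 2/25 → 3/25
merge 11/100 + 3/25 → 23/100
merge 9/50 + 9/50 → 9/25
merge 19/100 + 11/50 → 41/100
merge 23/100 + 9/25 → 59/100
merge 41/100 + 59/100 → 1
L = 2/25 + 3/25 + 23/100 + 9/25 + 41/100 + 59/100 + 1 = 279/100 = 2.79 bits/symbol.

2.79 bits/symbol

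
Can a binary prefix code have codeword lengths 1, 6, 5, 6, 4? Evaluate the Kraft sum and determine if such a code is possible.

With common denominator 2^6 = 64: Σ 2^(−ℓᵢ) = 32/64 + 1/64 + 2/64 + 1/64 + 4/64 = 40/64 = 0.625.
Kraft's inequality requires Σ ≤ 1; here Σ = 0.625 ≤ 1, so such a prefix code exists.

0.625; yes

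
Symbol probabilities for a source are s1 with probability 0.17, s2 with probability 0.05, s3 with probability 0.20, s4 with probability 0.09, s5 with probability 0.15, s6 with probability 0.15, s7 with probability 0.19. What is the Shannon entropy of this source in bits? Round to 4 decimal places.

2.7040 bits

H = −Σ pᵢ log₂ pᵢ.
−0.17·log₂(0.17) = 0.4346
−0.05·log₂(0.05) = 0.2161
−0.20·log₂(0.20) = 0.4644
−0.09·log₂(0.09) = 0.3127
−0.15·log₂(0.15) = 0.4105
−0.15·log₂(0.15) = 0.4105
−0.19·log₂(0.19) = 0.4552
Sum ≈ 2.7040 → 2.7040 bits.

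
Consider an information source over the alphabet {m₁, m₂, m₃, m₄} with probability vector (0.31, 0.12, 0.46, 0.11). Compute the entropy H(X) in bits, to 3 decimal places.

H = −Σ pᵢ log₂ pᵢ.
−0.31·log₂(0.31) = 0.5238
−0.12·log₂(0.12) = 0.3671
−0.46·log₂(0.46) = 0.5153
−0.11·log₂(0.11) = 0.3503
Sum ≈ 1.7565 → 1.756 bits.

1.756 bits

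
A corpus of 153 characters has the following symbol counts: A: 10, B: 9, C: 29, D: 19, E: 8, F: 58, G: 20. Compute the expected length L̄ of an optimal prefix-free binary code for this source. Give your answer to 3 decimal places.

2.529 bits/symbol

Probabilities are the counts divided by 153.
Repeatedly combine the two least-probable nodes; the expected code length is the sum of the merged weights.
merge 8/153 + 1/17 → 1/9
merge 10/153 + 1/9 → 3/17
merge 19/153 + 20/153 → 13/51
merge 3/17 + 29/153 → 56/153
merge 13/51 + 56/153 → 95/153
merge 58/153 + 95/153 → 1
L = 1/9 + 3/17 + 13/51 + 56/153 + 95/153 + 1 = 43/17 ≈ 2.529 bits/symbol.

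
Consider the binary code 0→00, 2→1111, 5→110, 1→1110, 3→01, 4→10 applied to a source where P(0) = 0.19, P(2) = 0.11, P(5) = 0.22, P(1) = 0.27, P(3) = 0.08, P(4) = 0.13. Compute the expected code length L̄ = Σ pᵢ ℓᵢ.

2.98 bits/symbol

L̄ = Σ pᵢ·ℓᵢ = 0.19·2 + 0.11·4 + 0.22·3 + 0.27·4 + 0.08·2 + 0.13·2 = 2.98 bits/symbol.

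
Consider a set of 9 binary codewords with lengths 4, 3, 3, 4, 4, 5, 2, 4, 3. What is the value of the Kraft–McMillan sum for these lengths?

0.90625

With common denominator 2^5 = 32: Σ 2^(−ℓᵢ) = 2/32 + 4/32 + 4/32 + 2/32 + 2/32 + 1/32 + 8/32 + 2/32 + 4/32 = 29/32 = 0.90625.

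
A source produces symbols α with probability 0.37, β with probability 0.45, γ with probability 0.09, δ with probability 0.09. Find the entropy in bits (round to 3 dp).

1.674 bits

H = −Σ pᵢ log₂ pᵢ.
−0.37·log₂(0.37) = 0.5307
−0.45·log₂(0.45) = 0.5184
−0.09·log₂(0.09) = 0.3127
−0.09·log₂(0.09) = 0.3127
Sum ≈ 1.6744 → 1.674 bits.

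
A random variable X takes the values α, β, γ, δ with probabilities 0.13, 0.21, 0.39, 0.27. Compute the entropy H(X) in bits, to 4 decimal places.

H = −Σ pᵢ log₂ pᵢ.
−0.13·log₂(0.13) = 0.3826
−0.21·log₂(0.21) = 0.4728
−0.39·log₂(0.39) = 0.5298
−0.27·log₂(0.27) = 0.5100
Sum ≈ 1.8953 → 1.8953 bits.

1.8953 bits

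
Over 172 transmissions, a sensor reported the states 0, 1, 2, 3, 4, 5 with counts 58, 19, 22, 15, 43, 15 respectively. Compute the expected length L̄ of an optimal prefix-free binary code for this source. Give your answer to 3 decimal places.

Probabilities are the counts divided by 172.
Repeatedly combine the two least-probable nodes; the expected code length is the sum of the merged weights.
merge 15/172 + 15/172 → 15/86
merge 19/172 + 11/86 → 41/172
merge 15/86 + 41/172 → 71/172
merge 1/4 + 29/86 → 101/172
merge 71/172 + 101/172 → 1
L = 15/86 + 41/172 + 71/172 + 101/172 + 1 = 415/172 ≈ 2.413 bits/symbol.

2.413 bits/symbol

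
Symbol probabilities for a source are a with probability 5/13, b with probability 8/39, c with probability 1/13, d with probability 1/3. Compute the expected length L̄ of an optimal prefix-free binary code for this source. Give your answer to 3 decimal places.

Repeatedly combine the two least-probable nodes; the expected code length is the sum of the merged weights.
merge 1/13 + 8/39 → 11/39
merge 11/39 + 1/3 → 8/13
merge 5/13 + 8/13 → 1
L = 11/39 + 8/13 + 1 = 74/39 ≈ 1.897 bits/symbol.

1.897 bits/symbol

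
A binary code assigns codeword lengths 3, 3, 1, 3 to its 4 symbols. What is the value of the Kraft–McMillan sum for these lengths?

0.875

With common denominator 2^3 = 8: Σ 2^(−ℓᵢ) = 1/8 + 1/8 + 4/8 + 1/8 = 7/8 = 0.875.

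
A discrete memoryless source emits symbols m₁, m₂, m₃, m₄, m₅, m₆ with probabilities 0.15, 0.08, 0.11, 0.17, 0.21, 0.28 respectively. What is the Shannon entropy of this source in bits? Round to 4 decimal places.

2.4740 bits

H = −Σ pᵢ log₂ pᵢ.
−0.15·log₂(0.15) = 0.4105
−0.08·log₂(0.08) = 0.2915
−0.11·log₂(0.11) = 0.3503
−0.17·log₂(0.17) = 0.4346
−0.21·log₂(0.21) = 0.4728
−0.28·log₂(0.28) = 0.5142
Sum ≈ 2.4740 → 2.4740 bits.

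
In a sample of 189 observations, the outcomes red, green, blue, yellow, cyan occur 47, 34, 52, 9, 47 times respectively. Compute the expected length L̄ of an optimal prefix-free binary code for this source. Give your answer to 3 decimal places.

Probabilities are the counts divided by 189.
Repeatedly combine the two least-probable nodes; the expected code length is the sum of the merged weights.
merge 1/21 + 34/189 → 43/189
merge 43/189 + 47/189 → 10/21
merge 47/189 + 52/189 → 11/21
merge 10/21 + 11/21 → 1
L = 43/189 + 10/21 + 11/21 + 1 = 421/189 ≈ 2.228 bits/symbol.

2.228 bits/symbol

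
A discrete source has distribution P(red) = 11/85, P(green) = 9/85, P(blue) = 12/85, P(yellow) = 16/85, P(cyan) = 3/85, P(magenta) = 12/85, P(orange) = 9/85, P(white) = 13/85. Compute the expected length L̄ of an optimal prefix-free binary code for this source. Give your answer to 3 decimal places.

Repeatedly combine the two least-probable nodes; the expected code length is the sum of the merged weights.
merge 3/85 + 9/85 → 12/85
merge 9/85 + 11/85 → 4/17
merge 12/85 + 12/85 → 24/85
merge 12/85 + 13/85 → 5/17
merge 16/85 + 4/17 → 36/85
merge 24/85 + 5/17 → 49/85
merge 36/85 + 49/85 → 1
L = 12/85 + 4/17 + 24/85 + 5/17 + 36/85 + 49/85 + 1 = 251/85 ≈ 2.953 bits/symbol.

2.953 bits/symbol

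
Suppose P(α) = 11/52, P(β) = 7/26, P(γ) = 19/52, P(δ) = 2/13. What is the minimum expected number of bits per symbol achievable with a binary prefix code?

2 bits/symbol

Repeatedly combine the two least-probable nodes; the expected code length is the sum of the merged weights.
merge 2/13 + 11/52 → 19/52
merge 7/26 + 19/52 → 33/52
merge 19/52 + 33/52 → 1
L = 19/52 + 33/52 + 1 = 2 bits/symbol.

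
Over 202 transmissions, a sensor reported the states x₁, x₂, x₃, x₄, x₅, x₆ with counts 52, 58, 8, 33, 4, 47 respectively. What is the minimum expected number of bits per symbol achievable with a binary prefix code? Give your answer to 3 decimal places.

2.282 bits/symbol

Probabilities are the counts divided by 202.
Repeatedly combine the two least-probable nodes; the expected code length is the sum of the merged weights.
merge 2/101 + 4/101 → 6/101
merge 6/101 + 33/202 → 45/202
merge 45/202 + 47/202 → 46/101
merge 26/101 + 29/101 → 55/101
merge 46/101 + 55/101 → 1
L = 6/101 + 45/202 + 46/101 + 55/101 + 1 = 461/202 ≈ 2.282 bits/symbol.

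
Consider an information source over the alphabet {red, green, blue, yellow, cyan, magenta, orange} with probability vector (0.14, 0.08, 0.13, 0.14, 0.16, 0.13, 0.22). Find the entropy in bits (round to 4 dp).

2.7546 bits

H = −Σ pᵢ log₂ pᵢ.
−0.14·log₂(0.14) = 0.3971
−0.08·log₂(0.08) = 0.2915
−0.13·log₂(0.13) = 0.3826
−0.14·log₂(0.14) = 0.3971
−0.16·log₂(0.16) = 0.4230
−0.13·log₂(0.13) = 0.3826
−0.22·log₂(0.22) = 0.4806
Sum ≈ 2.7546 → 2.7546 bits.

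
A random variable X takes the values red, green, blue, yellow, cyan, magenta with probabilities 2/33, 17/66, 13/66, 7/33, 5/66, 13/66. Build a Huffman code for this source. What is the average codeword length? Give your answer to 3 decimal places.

2.470 bits/symbol

Repeatedly combine the two least-probable nodes; the expected code length is the sum of the merged weights.
merge 2/33 + 5/66 → 3/22
merge 3/22 + 13/66 → 1/3
merge 13/66 + 7/33 → 9/22
merge 17/66 + 1/3 → 13/22
merge 9/22 + 13/22 → 1
L = 3/22 + 1/3 + 9/22 + 13/22 + 1 = 163/66 ≈ 2.470 bits/symbol.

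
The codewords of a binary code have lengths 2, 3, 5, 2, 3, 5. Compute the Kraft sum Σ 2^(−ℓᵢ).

0.8125

With common denominator 2^5 = 32: Σ 2^(−ℓᵢ) = 8/32 + 4/32 + 1/32 + 8/32 + 4/32 + 1/32 = 26/32 = 0.8125.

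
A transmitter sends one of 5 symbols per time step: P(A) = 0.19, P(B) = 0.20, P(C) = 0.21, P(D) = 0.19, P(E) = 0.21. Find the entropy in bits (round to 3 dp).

H = −Σ pᵢ log₂ pᵢ.
−0.19·log₂(0.19) = 0.4552
−0.20·log₂(0.20) = 0.4644
−0.21·log₂(0.21) = 0.4728
−0.19·log₂(0.19) = 0.4552
−0.21·log₂(0.21) = 0.4728
Sum ≈ 2.3205 → 2.320 bits.

2.320 bits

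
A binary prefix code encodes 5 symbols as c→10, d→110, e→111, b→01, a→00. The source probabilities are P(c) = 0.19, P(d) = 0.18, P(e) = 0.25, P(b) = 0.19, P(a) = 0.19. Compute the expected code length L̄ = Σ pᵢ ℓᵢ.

L̄ = Σ pᵢ·ℓᵢ = 0.19·2 + 0.18·3 + 0.25·3 + 0.19·2 + 0.19·2 = 2.43 bits/symbol.

2.43 bits/symbol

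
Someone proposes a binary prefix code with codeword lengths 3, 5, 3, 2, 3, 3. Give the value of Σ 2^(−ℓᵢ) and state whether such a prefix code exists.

0.78125; yes

With common denominator 2^5 = 32: Σ 2^(−ℓᵢ) = 4/32 + 1/32 + 4/32 + 8/32 + 4/32 + 4/32 = 25/32 = 0.78125.
Kraft's inequality requires Σ ≤ 1; here Σ = 0.78125 ≤ 1, so such a prefix code exists.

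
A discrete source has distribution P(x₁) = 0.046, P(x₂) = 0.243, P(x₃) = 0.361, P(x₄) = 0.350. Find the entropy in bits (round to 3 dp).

1.761 bits

H = −Σ pᵢ log₂ pᵢ.
−0.046·log₂(0.046) = 0.2043
−0.243·log₂(0.243) = 0.4960
−0.361·log₂(0.361) = 0.5306
−0.350·log₂(0.350) = 0.5301
Sum ≈ 1.7610 → 1.761 bits.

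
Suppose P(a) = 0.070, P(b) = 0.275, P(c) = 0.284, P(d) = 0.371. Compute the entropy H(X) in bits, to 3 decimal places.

H = −Σ pᵢ log₂ pᵢ.
−0.070·log₂(0.070) = 0.2686
−0.275·log₂(0.275) = 0.5122
−0.284·log₂(0.284) = 0.5158
−0.371·log₂(0.371) = 0.5307
Sum ≈ 1.8272 → 1.827 bits.

1.827 bits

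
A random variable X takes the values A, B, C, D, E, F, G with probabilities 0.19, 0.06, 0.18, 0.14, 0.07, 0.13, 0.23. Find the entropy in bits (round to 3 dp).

H = −Σ pᵢ log₂ pᵢ.
−0.19·log₂(0.19) = 0.4552
−0.06·log₂(0.06) = 0.2435
−0.18·log₂(0.18) = 0.4453
−0.14·log₂(0.14) = 0.3971
−0.07·log₂(0.07) = 0.2686
−0.13·log₂(0.13) = 0.3826
−0.23·log₂(0.23) = 0.4877
Sum ≈ 2.6800 → 2.680 bits.

2.680 bits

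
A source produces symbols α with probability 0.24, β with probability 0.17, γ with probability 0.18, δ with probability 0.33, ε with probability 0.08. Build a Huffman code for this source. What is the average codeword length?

Repeatedly combine the two least-probable nodes; the expected code length is the sum of the merged weights.
merge 2/25 + 17/100 → 1/4
merge 9/50 + 6/25 → 21/50
merge 1/4 + 33/100 → 29/50
merge 21/50 + 29/50 → 1
L = 1/4 + 21/50 + 29/50 + 1 = 9/4 = 2.25 bits/symbol.

2.25 bits/symbol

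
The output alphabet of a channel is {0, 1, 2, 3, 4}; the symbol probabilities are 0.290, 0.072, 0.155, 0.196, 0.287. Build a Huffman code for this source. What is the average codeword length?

2.227 bits/symbol

Repeatedly combine the two least-probable nodes; the expected code length is the sum of the merged weights.
merge 9/125 + 31/200 → 227/1000
merge 49/250 + 227/1000 → 423/1000
merge 287/1000 + 29/100 → 577/1000
merge 423/1000 + 577/1000 → 1
L = 227/1000 + 423/1000 + 577/1000 + 1 = 2227/1000 = 2.227 bits/symbol.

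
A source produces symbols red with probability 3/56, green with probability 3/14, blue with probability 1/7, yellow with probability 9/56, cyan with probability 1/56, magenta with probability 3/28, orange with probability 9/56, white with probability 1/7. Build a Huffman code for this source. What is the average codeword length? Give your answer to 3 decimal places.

2.857 bits/symbol

Repeatedly combine the two least-probable nodes; the expected code length is the sum of the merged weights.
merge 1/56 + 3/56 → 1/14
merge 1/14 + 3/28 → 5/28
merge 1/7 + 1/7 → 2/7
merge 9/56 + 9/56 → 9/28
merge 5/28 + 3/14 → 11/28
merge 2/7 + 9/28 → 17/28
merge 11/28 + 17/28 → 1
L = 1/14 + 5/28 + 2/7 + 9/28 + 11/28 + 17/28 + 1 = 20/7 ≈ 2.857 bits/symbol.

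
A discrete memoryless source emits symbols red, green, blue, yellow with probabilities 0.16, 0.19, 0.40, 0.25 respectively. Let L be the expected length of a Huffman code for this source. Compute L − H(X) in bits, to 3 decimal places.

0.043 bits

Entropy H = −Σ p log₂ p ≈ 1.9070 bits.
Huffman merges: 4/25+19/100→7/20; 1/4+7/20→3/5; 2/5+3/5→1. L = 39/20 ≈ 1.9500.
L − H = 1.9500 − 1.9070 = 0.043 bits.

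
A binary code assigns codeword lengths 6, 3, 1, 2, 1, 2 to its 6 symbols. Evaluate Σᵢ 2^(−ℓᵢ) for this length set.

With common denominator 2^6 = 64: Σ 2^(−ℓᵢ) = 1/64 + 8/64 + 32/64 + 16/64 + 32/64 + 16/64 = 105/64 = 1.640625.

1.640625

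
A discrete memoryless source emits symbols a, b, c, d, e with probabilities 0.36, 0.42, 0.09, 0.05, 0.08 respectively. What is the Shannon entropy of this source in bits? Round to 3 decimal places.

1.877 bits

H = −Σ pᵢ log₂ pᵢ.
−0.36·log₂(0.36) = 0.5306
−0.42·log₂(0.42) = 0.5256
−0.09·log₂(0.09) = 0.3127
−0.05·log₂(0.05) = 0.2161
−0.08·log₂(0.08) = 0.2915
Sum ≈ 1.8765 → 1.877 bits.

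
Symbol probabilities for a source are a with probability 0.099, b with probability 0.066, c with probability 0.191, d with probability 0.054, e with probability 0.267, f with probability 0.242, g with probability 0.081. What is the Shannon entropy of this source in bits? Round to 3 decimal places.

H = −Σ pᵢ log₂ pᵢ.
−0.099·log₂(0.099) = 0.3303
−0.066·log₂(0.066) = 0.2588
−0.191·log₂(0.191) = 0.4562
−0.054·log₂(0.054) = 0.2274
−0.267·log₂(0.267) = 0.5087
−0.242·log₂(0.242) = 0.4954
−0.081·log₂(0.081) = 0.2937
Sum ≈ 2.5704 → 2.570 bits.

2.570 bits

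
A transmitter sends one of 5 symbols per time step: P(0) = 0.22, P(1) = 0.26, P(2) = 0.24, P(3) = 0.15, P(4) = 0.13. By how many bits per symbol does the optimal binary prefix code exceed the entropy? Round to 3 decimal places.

0.007 bits

Entropy H = −Σ p log₂ p ≈ 2.2732 bits.
Huffman merges: 13/100+3/20→7/25; 11/50+6/25→23/50; 13/50+7/25→27/50; 23/50+27/50→1. L = 57/25 ≈ 2.2800.
L − H = 2.2800 − 2.2732 = 0.007 bits.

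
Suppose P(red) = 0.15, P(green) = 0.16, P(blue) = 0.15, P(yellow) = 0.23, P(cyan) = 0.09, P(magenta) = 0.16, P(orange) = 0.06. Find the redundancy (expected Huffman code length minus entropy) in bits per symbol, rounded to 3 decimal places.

Entropy H = −Σ p log₂ p ≈ 2.7110 bits.
Huffman merges: 3/50+9/100→3/20; 3/20+3/20→3/10; 3/20+4/25→31/100; 4/25+23/100→39/100; 3/10+31/100→61/100; 39/100+61/100→1. L = 69/25 ≈ 2.7600.
L − H = 2.7600 − 2.7110 = 0.049 bits.

0.049 bits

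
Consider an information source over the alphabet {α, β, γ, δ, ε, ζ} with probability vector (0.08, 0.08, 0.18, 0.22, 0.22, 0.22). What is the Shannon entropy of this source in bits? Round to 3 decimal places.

H = −Σ pᵢ log₂ pᵢ.
−0.08·log₂(0.08) = 0.2915
−0.08·log₂(0.08) = 0.2915
−0.18·log₂(0.18) = 0.4453
−0.22·log₂(0.22) = 0.4806
−0.22·log₂(0.22) = 0.4806
−0.22·log₂(0.22) = 0.4806
Sum ≈ 2.4700 → 2.470 bits.

2.470 bits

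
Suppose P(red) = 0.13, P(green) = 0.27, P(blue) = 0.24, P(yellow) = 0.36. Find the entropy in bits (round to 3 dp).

1.917 bits

H = −Σ pᵢ log₂ pᵢ.
−0.13·log₂(0.13) = 0.3826
−0.27·log₂(0.27) = 0.5100
−0.24·log₂(0.24) = 0.4941
−0.36·log₂(0.36) = 0.5306
Sum ≈ 1.9174 → 1.917 bits.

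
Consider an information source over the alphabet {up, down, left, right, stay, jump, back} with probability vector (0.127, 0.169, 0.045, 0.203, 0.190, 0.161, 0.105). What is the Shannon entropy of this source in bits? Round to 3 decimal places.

H = −Σ pᵢ log₂ pᵢ.
−0.127·log₂(0.127) = 0.3781
−0.169·log₂(0.169) = 0.4335
−0.045·log₂(0.045) = 0.2013
−0.203·log₂(0.203) = 0.4670
−0.190·log₂(0.190) = 0.4552
−0.161·log₂(0.161) = 0.4242
−0.105·log₂(0.105) = 0.3414
Sum ≈ 2.7007 → 2.701 bits.

2.701 bits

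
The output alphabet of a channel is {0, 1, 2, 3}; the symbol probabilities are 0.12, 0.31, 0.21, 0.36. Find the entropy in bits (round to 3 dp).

1.894 bits

H = −Σ pᵢ log₂ pᵢ.
−0.12·log₂(0.12) = 0.3671
−0.31·log₂(0.31) = 0.5238
−0.21·log₂(0.21) = 0.4728
−0.36·log₂(0.36) = 0.5306
Sum ≈ 1.8943 → 1.894 bits.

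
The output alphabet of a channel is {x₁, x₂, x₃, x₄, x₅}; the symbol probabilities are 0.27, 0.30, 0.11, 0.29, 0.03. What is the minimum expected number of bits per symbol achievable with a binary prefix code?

Repeatedly combine the two least-probable nodes; the expected code length is the sum of the merged weights.
merge 3/100 + 11/100 → 7/50
merge 7/50 + 27/100 → 41/100
merge 29/100 + 3/10 → 59/100
merge 41/100 + 59/100 → 1
L = 7/50 + 41/100 + 59/100 + 1 = 107/50 = 2.14 bits/symbol.

2.14 bits/symbol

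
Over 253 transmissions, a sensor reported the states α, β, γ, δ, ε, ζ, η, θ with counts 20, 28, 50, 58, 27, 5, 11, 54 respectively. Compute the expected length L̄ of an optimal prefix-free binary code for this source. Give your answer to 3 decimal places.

2.763 bits/symbol

Probabilities are the counts divided by 253.
Repeatedly combine the two least-probable nodes; the expected code length is the sum of the merged weights.
merge 5/253 + 1/23 → 16/253
merge 16/253 + 20/253 → 36/253
merge 27/253 + 28/253 → 5/23
merge 36/253 + 50/253 → 86/253
merge 54/253 + 5/23 → 109/253
merge 58/253 + 86/253 → 144/253
merge 109/253 + 144/253 → 1
L = 16/253 + 36/253 + 5/23 + 86/253 + 109/253 + 144/253 + 1 = 699/253 ≈ 2.763 bits/symbol.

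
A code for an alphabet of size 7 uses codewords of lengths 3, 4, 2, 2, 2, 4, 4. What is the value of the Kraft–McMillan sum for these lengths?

1.0625

With common denominator 2^4 = 16: Σ 2^(−ℓᵢ) = 2/16 + 1/16 + 4/16 + 4/16 + 4/16 + 1/16 + 1/16 = 17/16 = 1.0625.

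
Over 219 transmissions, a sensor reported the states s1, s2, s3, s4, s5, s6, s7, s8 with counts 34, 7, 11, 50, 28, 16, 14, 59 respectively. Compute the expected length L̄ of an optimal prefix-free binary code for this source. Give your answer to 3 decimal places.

Probabilities are the counts divided by 219.
Repeatedly combine the two least-probable nodes; the expected code length is the sum of the merged weights.
merge 7/219 + 11/219 → 6/73
merge 14/219 + 16/219 → 10/73
merge 6/73 + 28/219 → 46/219
merge 10/73 + 34/219 → 64/219
merge 46/219 + 50/219 → 32/73
merge 59/219 + 64/219 → 41/73
merge 32/73 + 41/73 → 1
L = 6/73 + 10/73 + 46/219 + 64/219 + 32/73 + 41/73 + 1 = 596/219 ≈ 2.721 bits/symbol.

2.721 bits/symbol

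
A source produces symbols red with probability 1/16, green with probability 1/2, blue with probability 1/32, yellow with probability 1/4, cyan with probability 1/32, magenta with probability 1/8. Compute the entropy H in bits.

1.9375 bits

Each probability is a power of 1/2, so log₂(1/p) is an integer.
H = Σ p·log₂(1/p) = 1/16·4 + 1/2·1 + 1/32·5 + 1/4·2 + 1/32·5 + 1/8·3 = 1.9375 bits.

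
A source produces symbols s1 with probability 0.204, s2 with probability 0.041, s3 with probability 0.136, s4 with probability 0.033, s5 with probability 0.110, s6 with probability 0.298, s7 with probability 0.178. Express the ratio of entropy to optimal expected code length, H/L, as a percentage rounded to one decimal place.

Entropy H = −Σ p log₂ p ≈ 2.5246 bits.
Huffman merges: 33/1000+41/1000→37/500; 37/500+11/100→23/125; 17/125+89/500→157/500; 23/125+51/250→97/250; 149/500+157/500→153/250; 97/250+153/250→1. L = 643/250 ≈ 2.5720.
Efficiency = H/L = 2.5246/2.5720 = 98.2%.

98.2%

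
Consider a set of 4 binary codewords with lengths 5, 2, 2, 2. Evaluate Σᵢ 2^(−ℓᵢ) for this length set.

0.78125

With common denominator 2^5 = 32: Σ 2^(−ℓᵢ) = 1/32 + 8/32 + 8/32 + 8/32 = 25/32 = 0.78125.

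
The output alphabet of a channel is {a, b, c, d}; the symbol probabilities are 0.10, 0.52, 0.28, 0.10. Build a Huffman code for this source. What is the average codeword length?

1.68 bits/symbol

Repeatedly combine the two least-probable nodes; the expected code length is the sum of the merged weights.
merge 1/10 + 1/10 → 1/5
merge 1/5 + 7/25 → 12/25
merge 12/25 + 13/25 → 1
L = 1/5 + 12/25 + 1 = 42/25 = 1.68 bits/symbol.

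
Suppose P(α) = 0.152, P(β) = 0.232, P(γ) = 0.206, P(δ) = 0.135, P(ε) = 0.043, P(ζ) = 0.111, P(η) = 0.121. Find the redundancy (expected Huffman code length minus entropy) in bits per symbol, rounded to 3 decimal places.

Entropy H = −Σ p log₂ p ≈ 2.6776 bits.
Huffman merges: 43/1000+111/1000→77/500; 121/1000+27/200→32/125; 19/125+77/500→153/500; 103/500+29/125→219/500; 32/125+153/500→281/500; 219/500+281/500→1. L = 679/250 ≈ 2.7160.
L − H = 2.7160 − 2.6776 = 0.038 bits.

0.038 bits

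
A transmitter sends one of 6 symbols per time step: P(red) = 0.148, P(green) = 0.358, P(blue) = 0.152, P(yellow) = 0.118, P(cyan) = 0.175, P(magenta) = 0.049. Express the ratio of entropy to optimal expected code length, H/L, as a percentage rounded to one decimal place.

Entropy H = −Σ p log₂ p ≈ 2.3687 bits.
Huffman merges: 49/1000+59/500→167/1000; 37/250+19/125→3/10; 167/1000+7/40→171/500; 3/10+171/500→321/500; 179/500+321/500→1. L = 2451/1000 ≈ 2.4510.
Efficiency = H/L = 2.3687/2.4510 = 96.6%.

96.6%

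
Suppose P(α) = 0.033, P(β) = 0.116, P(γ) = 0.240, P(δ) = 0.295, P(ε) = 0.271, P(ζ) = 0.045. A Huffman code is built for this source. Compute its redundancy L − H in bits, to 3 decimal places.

Entropy H = −Σ p log₂ p ≈ 2.2484 bits.
Huffman merges: 33/1000+9/200→39/500; 39/500+29/250→97/500; 97/500+6/25→217/500; 271/1000+59/200→283/500; 217/500+283/500→1. L = 284/125 ≈ 2.2720.
L − H = 2.2720 − 2.2484 = 0.024 bits.

0.024 bits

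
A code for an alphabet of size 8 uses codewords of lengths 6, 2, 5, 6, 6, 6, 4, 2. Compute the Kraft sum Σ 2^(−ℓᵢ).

0.65625

With common denominator 2^6 = 64: Σ 2^(−ℓᵢ) = 1/64 + 16/64 + 2/64 + 1/64 + 1/64 + 1/64 + 4/64 + 16/64 = 42/64 = 0.65625.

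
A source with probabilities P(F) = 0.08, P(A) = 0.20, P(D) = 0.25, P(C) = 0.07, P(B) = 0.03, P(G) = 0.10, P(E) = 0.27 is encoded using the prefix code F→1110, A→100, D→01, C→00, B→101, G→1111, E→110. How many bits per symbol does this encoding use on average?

2.86 bits/symbol

L̄ = Σ pᵢ·ℓᵢ = 0.08·4 + 0.20·3 + 0.25·2 + 0.07·2 + 0.03·3 + 0.10·4 + 0.27·3 = 2.86 bits/symbol.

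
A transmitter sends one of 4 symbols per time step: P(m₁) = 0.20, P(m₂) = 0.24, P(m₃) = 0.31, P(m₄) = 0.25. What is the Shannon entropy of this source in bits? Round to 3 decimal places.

1.982 bits

H = −Σ pᵢ log₂ pᵢ.
−0.20·log₂(0.20) = 0.4644
−0.24·log₂(0.24) = 0.4941
−0.31·log₂(0.31) = 0.5238
−0.25·log₂(0.25) = 0.5000
Sum ≈ 1.9823 → 1.982 bits.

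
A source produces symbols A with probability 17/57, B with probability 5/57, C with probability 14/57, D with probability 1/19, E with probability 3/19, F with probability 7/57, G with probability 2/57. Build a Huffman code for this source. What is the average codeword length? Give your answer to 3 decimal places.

2.544 bits/symbol

Repeatedly combine the two least-probable nodes; the expected code length is the sum of the merged weights.
merge 2/57 + 1/19 → 5/57
merge 5/57 + 5/57 → 10/57
merge 7/57 + 3/19 → 16/57
merge 10/57 + 14/57 → 8/19
merge 16/57 + 17/57 → 11/19
merge 8/19 + 11/19 → 1
L = 5/57 + 10/57 + 16/57 + 8/19 + 11/19 + 1 = 145/57 ≈ 2.544 bits/symbol.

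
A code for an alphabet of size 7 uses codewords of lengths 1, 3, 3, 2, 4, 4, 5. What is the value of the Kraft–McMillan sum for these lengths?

1.15625

With common denominator 2^5 = 32: Σ 2^(−ℓᵢ) = 16/32 + 4/32 + 4/32 + 8/32 + 2/32 + 2/32 + 1/32 = 37/32 = 1.15625.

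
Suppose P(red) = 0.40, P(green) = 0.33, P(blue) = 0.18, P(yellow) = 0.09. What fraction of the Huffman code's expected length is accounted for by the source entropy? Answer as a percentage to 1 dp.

Entropy H = −Σ p log₂ p ≈ 1.8146 bits.
Huffman merges: 9/100+9/50→27/100; 27/100+33/100→3/5; 2/5+3/5→1. L = 187/100 ≈ 1.8700.
Efficiency = H/L = 1.8146/1.8700 = 97.0%.

97.0%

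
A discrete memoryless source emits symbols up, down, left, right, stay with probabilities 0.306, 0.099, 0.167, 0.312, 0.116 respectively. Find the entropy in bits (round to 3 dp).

H = −Σ pᵢ log₂ pᵢ.
−0.306·log₂(0.306) = 0.5228
−0.099·log₂(0.099) = 0.3303
−0.167·log₂(0.167) = 0.4312
−0.312·log₂(0.312) = 0.5243
−0.116·log₂(0.116) = 0.3605
Sum ≈ 2.1691 → 2.169 bits.

2.169 bits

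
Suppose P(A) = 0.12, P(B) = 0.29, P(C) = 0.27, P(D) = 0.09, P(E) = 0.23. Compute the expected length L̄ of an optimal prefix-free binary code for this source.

2.21 bits/symbol

Repeatedly combine the two least-probable nodes; the expected code length is the sum of the merged weights.
merge 9/100 + 3/25 → 21/100
merge 21/100 + 23/100 → 11/25
merge 27/100 + 29/100 → 14/25
merge 11/25 + 14/25 → 1
L = 21/100 + 11/25 + 14/25 + 1 = 221/100 = 2.21 bits/symbol.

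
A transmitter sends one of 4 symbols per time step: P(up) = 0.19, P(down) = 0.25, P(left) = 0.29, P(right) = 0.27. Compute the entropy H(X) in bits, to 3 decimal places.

H = −Σ pᵢ log₂ pᵢ.
−0.19·log₂(0.19) = 0.4552
−0.25·log₂(0.25) = 0.5000
−0.29·log₂(0.29) = 0.5179
−0.27·log₂(0.27) = 0.5100
Sum ≈ 1.9832 → 1.983 bits.

1.983 bits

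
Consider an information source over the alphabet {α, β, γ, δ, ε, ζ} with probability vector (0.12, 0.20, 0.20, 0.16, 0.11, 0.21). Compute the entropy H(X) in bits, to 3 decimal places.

H = −Σ pᵢ log₂ pᵢ.
−0.12·log₂(0.12) = 0.3671
−0.20·log₂(0.20) = 0.4644
−0.20·log₂(0.20) = 0.4644
−0.16·log₂(0.16) = 0.4230
−0.11·log₂(0.11) = 0.3503
−0.21·log₂(0.21) = 0.4728
Sum ≈ 2.5420 → 2.542 bits.

2.542 bits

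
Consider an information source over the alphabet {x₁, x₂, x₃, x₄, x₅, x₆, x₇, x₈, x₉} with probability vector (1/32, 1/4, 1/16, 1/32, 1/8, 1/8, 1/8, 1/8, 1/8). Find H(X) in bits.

2.9375 bits

Each probability is a power of 1/2, so log₂(1/p) is an integer.
H = Σ p·log₂(1/p) = 1/32·5 + 1/4·2 + 1/16·4 + 1/32·5 + 1/8·3 + 1/8·3 + 1/8·3 + 1/8·3 + 1/8·3 = 2.9375 bits.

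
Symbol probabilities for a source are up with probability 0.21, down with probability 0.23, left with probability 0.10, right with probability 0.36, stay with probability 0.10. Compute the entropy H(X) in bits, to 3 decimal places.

2.155 bits

H = −Σ pᵢ log₂ pᵢ.
−0.21·log₂(0.21) = 0.4728
−0.23·log₂(0.23) = 0.4877
−0.10·log₂(0.10) = 0.3322
−0.36·log₂(0.36) = 0.5306
−0.10·log₂(0.10) = 0.3322
Sum ≈ 2.1555 → 2.155 bits.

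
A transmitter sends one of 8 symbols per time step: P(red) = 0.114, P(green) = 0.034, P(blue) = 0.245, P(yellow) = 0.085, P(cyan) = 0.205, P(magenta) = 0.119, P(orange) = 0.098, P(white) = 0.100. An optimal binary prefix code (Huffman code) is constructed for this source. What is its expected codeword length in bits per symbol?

2.867 bits/symbol

Repeatedly combine the two least-probable nodes; the expected code length is the sum of the merged weights.
merge 17/500 + 17/200 → 119/1000
merge 49/500 + 1/10 → 99/500
merge 57/500 + 119/1000 → 233/1000
merge 119/1000 + 99/500 → 317/1000
merge 41/200 + 233/1000 → 219/500
merge 49/200 + 317/1000 → 281/500
merge 219/500 + 281/500 → 1
L = 119/1000 + 99/500 + 233/1000 + 317/1000 + 219/500 + 281/500 + 1 = 2867/1000 = 2.867 bits/symbol.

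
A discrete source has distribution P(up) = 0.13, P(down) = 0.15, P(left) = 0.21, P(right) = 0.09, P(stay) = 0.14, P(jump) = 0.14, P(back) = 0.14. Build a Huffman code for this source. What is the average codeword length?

2.79 bits/symbol

Repeatedly combine the two least-probable nodes; the expected code length is the sum of the merged weights.
merge 9/100 + 13/100 → 11/50
merge 7/50 + 7/50 → 7/25
merge 7/50 + 3/20 → 29/100
merge 21/100 + 11/50 → 43/100
merge 7/25 + 29/100 → 57/100
merge 43/100 + 57/100 → 1
L = 11/50 + 7/25 + 29/100 + 43/100 + 57/100 + 1 = 279/100 = 2.79 bits/symbol.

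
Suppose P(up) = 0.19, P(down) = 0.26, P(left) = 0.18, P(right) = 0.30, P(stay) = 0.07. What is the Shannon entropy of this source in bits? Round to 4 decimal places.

2.1955 bits

H = −Σ pᵢ log₂ pᵢ.
−0.19·log₂(0.19) = 0.4552
−0.26·log₂(0.26) = 0.5053
−0.18·log₂(0.18) = 0.4453
−0.30·log₂(0.30) = 0.5211
−0.07·log₂(0.07) = 0.2686
Sum ≈ 2.1955 → 2.1955 bits.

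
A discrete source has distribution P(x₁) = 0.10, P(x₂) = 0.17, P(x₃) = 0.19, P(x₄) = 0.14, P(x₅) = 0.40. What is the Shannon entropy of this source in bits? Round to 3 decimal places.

2.148 bits

H = −Σ pᵢ log₂ pᵢ.
−0.10·log₂(0.10) = 0.3322
−0.17·log₂(0.17) = 0.4346
−0.19·log₂(0.19) = 0.4552
−0.14·log₂(0.14) = 0.3971
−0.40·log₂(0.40) = 0.5288
Sum ≈ 2.1479 → 2.148 bits.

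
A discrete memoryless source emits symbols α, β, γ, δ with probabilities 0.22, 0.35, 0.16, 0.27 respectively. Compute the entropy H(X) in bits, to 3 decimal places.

H = −Σ pᵢ log₂ pᵢ.
−0.22·log₂(0.22) = 0.4806
−0.35·log₂(0.35) = 0.5301
−0.16·log₂(0.16) = 0.4230
−0.27·log₂(0.27) = 0.5100
Sum ≈ 1.9437 → 1.944 bits.

1.944 bits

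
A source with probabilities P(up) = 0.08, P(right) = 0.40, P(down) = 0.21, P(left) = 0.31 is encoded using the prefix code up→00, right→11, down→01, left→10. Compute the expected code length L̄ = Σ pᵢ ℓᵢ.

L̄ = Σ pᵢ·ℓᵢ = 0.08·2 + 0.40·2 + 0.21·2 + 0.31·2 = 2 bits/symbol.

2 bits/symbol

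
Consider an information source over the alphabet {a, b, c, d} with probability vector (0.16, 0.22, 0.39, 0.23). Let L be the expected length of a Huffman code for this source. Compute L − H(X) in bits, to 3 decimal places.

Entropy H = −Σ p log₂ p ≈ 1.9211 bits.
Huffman merges: 4/25+11/50→19/50; 23/100+19/50→61/100; 39/100+61/100→1. L = 199/100 ≈ 1.9900.
L − H = 1.9900 − 1.9211 = 0.069 bits.

0.069 bits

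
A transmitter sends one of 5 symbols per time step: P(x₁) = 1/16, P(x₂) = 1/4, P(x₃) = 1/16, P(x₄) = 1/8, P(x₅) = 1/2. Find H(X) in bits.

1.875 bits

Each probability is a power of 1/2, so log₂(1/p) is an integer.
H = Σ p·log₂(1/p) = 1/16·4 + 1/4·2 + 1/16·4 + 1/8·3 + 1/2·1 = 1.875 bits.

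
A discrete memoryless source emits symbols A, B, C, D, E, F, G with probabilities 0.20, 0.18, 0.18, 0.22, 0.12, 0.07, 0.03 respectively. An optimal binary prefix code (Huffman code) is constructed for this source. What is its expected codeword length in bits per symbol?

2.68 bits/symbol

Repeatedly combine the two least-probable nodes; the expected code length is the sum of the merged weights.
merge 3/100 + 7/100 → 1/10
merge 1/10 + 3/25 → 11/50
merge 9/50 + 9/50 → 9/25
merge 1/5 + 11/50 → 21/50
merge 11/50 + 9/25 → 29/50
merge 21/50 + 29/50 → 1
L = 1/10 + 11/50 + 9/25 + 21/50 + 29/50 + 1 = 67/25 = 2.68 bits/symbol.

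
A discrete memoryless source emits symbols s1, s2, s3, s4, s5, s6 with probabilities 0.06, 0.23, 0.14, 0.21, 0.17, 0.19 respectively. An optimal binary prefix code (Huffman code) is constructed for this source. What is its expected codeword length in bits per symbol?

2.56 bits/symbol

Repeatedly combine the two least-probable nodes; the expected code length is the sum of the merged weights.
merge 3/50 + 7/50 → 1/5
merge 17/100 + 19/100 → 9/25
merge 1/5 + 21/100 → 41/100
merge 23/100 + 9/25 → 59/100
merge 41/100 + 59/100 → 1
L = 1/5 + 9/25 + 41/100 + 59/100 + 1 = 64/25 = 2.56 bits/symbol.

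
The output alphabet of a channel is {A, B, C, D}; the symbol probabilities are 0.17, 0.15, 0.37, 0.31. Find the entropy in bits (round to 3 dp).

1.900 bits

H = −Σ pᵢ log₂ pᵢ.
−0.17·log₂(0.17) = 0.4346
−0.15·log₂(0.15) = 0.4105
−0.37·log₂(0.37) = 0.5307
−0.31·log₂(0.31) = 0.5238
Sum ≈ 1.8997 → 1.900 bits.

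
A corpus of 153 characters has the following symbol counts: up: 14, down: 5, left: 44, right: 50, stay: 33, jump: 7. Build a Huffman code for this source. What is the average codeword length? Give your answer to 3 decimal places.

2.248 bits/symbol

Probabilities are the counts divided by 153.
Repeatedly combine the two least-probable nodes; the expected code length is the sum of the merged weights.
merge 5/153 + 7/153 → 4/51
merge 4/51 + 14/153 → 26/153
merge 26/153 + 11/51 → 59/153
merge 44/153 + 50/153 → 94/153
merge 59/153 + 94/153 → 1
L = 4/51 + 26/153 + 59/153 + 94/153 + 1 = 344/153 ≈ 2.248 bits/symbol.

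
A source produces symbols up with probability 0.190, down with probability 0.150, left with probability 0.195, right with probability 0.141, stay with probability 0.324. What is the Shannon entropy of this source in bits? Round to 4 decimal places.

2.2510 bits

H = −Σ pᵢ log₂ pᵢ.
−0.190·log₂(0.190) = 0.4552
−0.150·log₂(0.150) = 0.4105
−0.195·log₂(0.195) = 0.4599
−0.141·log₂(0.141) = 0.3985
−0.324·log₂(0.324) = 0.5268
Sum ≈ 2.2510 → 2.2510 bits.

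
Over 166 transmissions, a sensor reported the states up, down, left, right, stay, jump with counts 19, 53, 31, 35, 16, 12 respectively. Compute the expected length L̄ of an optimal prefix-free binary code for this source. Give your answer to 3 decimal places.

2.452 bits/symbol

Probabilities are the counts divided by 166.
Repeatedly combine the two least-probable nodes; the expected code length is the sum of the merged weights.
merge 6/83 + 8/83 → 14/83
merge 19/166 + 14/83 → 47/166
merge 31/166 + 35/166 → 33/83
merge 47/166 + 53/166 → 50/83
merge 33/83 + 50/83 → 1
L = 14/83 + 47/166 + 33/83 + 50/83 + 1 = 407/166 ≈ 2.452 bits/symbol.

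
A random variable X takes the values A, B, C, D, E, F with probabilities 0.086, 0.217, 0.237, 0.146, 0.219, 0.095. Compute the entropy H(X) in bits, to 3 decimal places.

H = −Σ pᵢ log₂ pᵢ.
−0.086·log₂(0.086) = 0.3044
−0.217·log₂(0.217) = 0.4783
−0.237·log₂(0.237) = 0.4923
−0.146·log₂(0.146) = 0.4053
−0.219·log₂(0.219) = 0.4798
−0.095·log₂(0.095) = 0.3226
Sum ≈ 2.4827 → 2.483 bits.

2.483 bits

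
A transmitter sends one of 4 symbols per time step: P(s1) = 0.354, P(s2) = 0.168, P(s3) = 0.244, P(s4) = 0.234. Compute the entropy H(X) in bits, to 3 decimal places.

1.950 bits

H = −Σ pᵢ log₂ pᵢ.
−0.354·log₂(0.354) = 0.5304
−0.168·log₂(0.168) = 0.4323
−0.244·log₂(0.244) = 0.4966
−0.234·log₂(0.234) = 0.4903
Sum ≈ 1.9496 → 1.950 bits.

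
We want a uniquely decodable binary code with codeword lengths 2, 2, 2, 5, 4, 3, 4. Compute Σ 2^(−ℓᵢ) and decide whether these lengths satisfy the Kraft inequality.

With common denominator 2^5 = 32: Σ 2^(−ℓᵢ) = 8/32 + 8/32 + 8/32 + 1/32 + 2/32 + 4/32 + 2/32 = 33/32 = 1.03125.
Kraft's inequality requires Σ ≤ 1; here Σ = 1.03125 > 1, so no such prefix code exists.

1.03125; no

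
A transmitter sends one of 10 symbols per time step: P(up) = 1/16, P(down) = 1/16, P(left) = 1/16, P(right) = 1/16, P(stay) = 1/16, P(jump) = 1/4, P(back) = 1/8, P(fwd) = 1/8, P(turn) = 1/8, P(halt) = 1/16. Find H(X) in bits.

Each probability is a power of 1/2, so log₂(1/p) is an integer.
H = Σ p·log₂(1/p) = 1/16·4 + 1/16·4 + 1/16·4 + 1/16·4 + 1/16·4 + 1/4·2 + 1/8·3 + 1/8·3 + 1/8·3 + 1/16·4 = 3.125 bits.

3.125 bits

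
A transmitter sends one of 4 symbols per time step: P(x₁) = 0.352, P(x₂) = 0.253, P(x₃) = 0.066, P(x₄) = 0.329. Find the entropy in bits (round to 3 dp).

H = −Σ pᵢ log₂ pᵢ.
−0.352·log₂(0.352) = 0.5302
−0.253·log₂(0.253) = 0.5016
−0.066·log₂(0.066) = 0.2588
−0.329·log₂(0.329) = 0.5277
Sum ≈ 1.8184 → 1.818 bits.

1.818 bits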